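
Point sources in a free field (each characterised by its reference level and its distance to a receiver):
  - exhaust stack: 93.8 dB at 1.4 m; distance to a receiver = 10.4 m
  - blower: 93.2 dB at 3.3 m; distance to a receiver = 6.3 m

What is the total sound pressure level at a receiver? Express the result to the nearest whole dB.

First find each source's level at the receiver (point-source: −20·log₁₀(r/r_ref)), then combine on an intensity basis.
exhaust stack: 93.8 − 20·log₁₀(10.4/1.4) = 93.8 − 17.42 = 76.38 dB.
blower: 93.2 − 20·log₁₀(6.3/3.3) = 93.2 − 5.62 = 87.58 dB.
Σ 10^(L/10) = 6.167e+08 → L_total = 10·log₁₀(6.167e+08) = 87.90 dB.

88 dB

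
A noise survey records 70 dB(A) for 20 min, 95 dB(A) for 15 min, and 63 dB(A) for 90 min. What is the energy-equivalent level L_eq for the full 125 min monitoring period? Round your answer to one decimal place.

Weight each interval's intensity by its duration and average over T = 125 min:
Σ tᵢ·10^(Lᵢ/10) = 20·10^(70/10) + 15·10^(95/10) + 90·10^(63/10) = 4.781e+10.
L_eq = 10·log₁₀(4.781e+10/125) = 85.83 dB(A).

85.8 dB(A)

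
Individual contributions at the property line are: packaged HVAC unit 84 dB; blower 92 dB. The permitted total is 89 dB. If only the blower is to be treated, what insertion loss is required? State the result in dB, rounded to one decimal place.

Everything except the blower sums to 10^(84/10) = 2.512e+08 in linear terms, 84.00 dB.
The limit corresponds to 10^(89/10) = 7.943e+08; subtracting the fixed part leaves 5.431e+08 for the blower, i.e. 87.35 dB.
Required insertion loss = 92 − 87.35 = 4.65 dB.

4.7 dB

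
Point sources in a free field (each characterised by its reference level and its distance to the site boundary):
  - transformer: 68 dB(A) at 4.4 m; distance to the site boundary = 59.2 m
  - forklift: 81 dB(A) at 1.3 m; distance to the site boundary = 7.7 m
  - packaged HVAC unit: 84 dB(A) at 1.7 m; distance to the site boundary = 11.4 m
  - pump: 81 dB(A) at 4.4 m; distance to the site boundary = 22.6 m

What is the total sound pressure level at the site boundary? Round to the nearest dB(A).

Propagate each source to the receiver with L = L_ref − 20·log₁₀(r/r_ref), then add intensities.
transformer: 68 − 20·log₁₀(59.2/4.4) = 68 − 22.58 = 45.42 dB(A).
forklift: 81 − 20·log₁₀(7.7/1.3) = 81 − 15.45 = 65.55 dB(A).
packaged HVAC unit: 84 − 20·log₁₀(11.4/1.7) = 84 − 16.53 = 67.47 dB(A).
pump: 81 − 20·log₁₀(22.6/4.4) = 81 − 14.21 = 66.79 dB(A).
Σ 10^(L/10) = 1.398e+07 → L_total = 10·log₁₀(1.398e+07) = 71.46 dB(A).

71 dB(A)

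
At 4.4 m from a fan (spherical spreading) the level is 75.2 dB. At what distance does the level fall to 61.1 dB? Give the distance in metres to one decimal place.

22.3 m

Point-source spreading drops the level by 20·log₁₀(r₂/r₁); inverting, r₂/r₁ = 10^(ΔL/20).
r₂ = 4.4·10^((75.2−61.1)/20) = 4.4·10^(14.1/20) = 22.31 m.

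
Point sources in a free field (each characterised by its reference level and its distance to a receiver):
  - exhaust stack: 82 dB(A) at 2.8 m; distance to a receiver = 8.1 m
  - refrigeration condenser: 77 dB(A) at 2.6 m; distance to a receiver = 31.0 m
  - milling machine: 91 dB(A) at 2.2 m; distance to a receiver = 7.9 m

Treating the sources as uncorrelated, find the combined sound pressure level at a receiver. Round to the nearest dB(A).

Propagate each source to the receiver with L = L_ref − 20·log₁₀(r/r_ref), then add intensities.
exhaust stack: 82 − 20·log₁₀(8.1/2.8) = 82 − 9.23 = 72.77 dB(A).
refrigeration condenser: 77 − 20·log₁₀(31.0/2.6) = 77 − 21.53 = 55.47 dB(A).
milling machine: 91 − 20·log₁₀(7.9/2.2) = 91 − 11.10 = 79.90 dB(A).
Σ 10^(L/10) = 1.169e+08 → L_total = 10·log₁₀(1.169e+08) = 80.68 dB(A).

81 dB(A)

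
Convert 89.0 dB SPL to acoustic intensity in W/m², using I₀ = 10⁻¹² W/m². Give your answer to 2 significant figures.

0.00079 W/m²

I = I₀·10^(L/10) = 10⁻¹² × 10^(89.0/10) = 10^(-3.100).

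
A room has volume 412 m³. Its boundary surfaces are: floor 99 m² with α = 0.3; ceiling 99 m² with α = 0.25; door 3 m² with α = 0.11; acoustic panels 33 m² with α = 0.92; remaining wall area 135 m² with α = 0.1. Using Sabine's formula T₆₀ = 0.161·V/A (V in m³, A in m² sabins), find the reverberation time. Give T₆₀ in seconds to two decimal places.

A = Σ Sᵢαᵢ = 99·0.3 + 99·0.25 + 3·0.11 + 33·0.92 + 135·0.1 = 98.64 m².
T₆₀ = 0.161·V/A = 0.161·412/98.64 = 0.672 s.

0.67 s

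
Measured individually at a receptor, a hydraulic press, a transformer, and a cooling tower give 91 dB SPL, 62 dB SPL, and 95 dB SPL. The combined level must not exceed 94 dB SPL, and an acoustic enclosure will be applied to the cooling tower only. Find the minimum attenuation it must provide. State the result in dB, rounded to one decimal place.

4.0 dB

The untreated sources together contribute 10^(91/10) + 10^(62/10) = 1.261e+09, i.e. 91.01 dB SPL.
To meet 94 dB SPL overall, the treated cooling tower may contribute at most 10^(94/10) − 1.261e+09 = 1.251e+09, i.e. 90.97 dB SPL.
So the cooling tower must be reduced from 95 to 90.97 dB SPL: IL = 4.03 dB.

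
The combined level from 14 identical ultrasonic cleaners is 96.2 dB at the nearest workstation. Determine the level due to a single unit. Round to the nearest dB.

85 dB

Dividing the total intensity by 14 lowers the level by 10·log₁₀ 14 = 11.461 dB: L₁ = 96.2 − 11.461.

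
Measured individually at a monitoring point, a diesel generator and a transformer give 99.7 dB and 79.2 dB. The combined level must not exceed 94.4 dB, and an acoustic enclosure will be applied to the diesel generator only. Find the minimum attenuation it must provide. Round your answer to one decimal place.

Everything except the diesel generator sums to 10^(79.2/10) = 8.318e+07 in linear terms, 79.20 dB.
To meet 94.4 dB overall, the treated diesel generator may contribute at most 10^(94.4/10) − 8.318e+07 = 2.671e+09, i.e. 94.27 dB.
So the diesel generator must be reduced from 99.7 to 94.27 dB: IL = 5.43 dB.

5.4 dB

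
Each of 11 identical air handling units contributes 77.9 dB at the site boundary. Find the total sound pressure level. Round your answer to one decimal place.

88.3 dB

N identical incoherent sources raise the level by 10·log₁₀ N.
L_total = 77.9 + 10·log₁₀(11) = 77.9 + 10.414 = 88.31 dB.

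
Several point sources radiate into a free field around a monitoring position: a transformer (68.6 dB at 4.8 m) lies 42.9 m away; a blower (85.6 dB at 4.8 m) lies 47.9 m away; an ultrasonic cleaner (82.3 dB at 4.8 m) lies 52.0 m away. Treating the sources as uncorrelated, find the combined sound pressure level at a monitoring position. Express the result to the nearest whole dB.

67 dB

Propagate each source to the receiver with L = L_ref − 20·log₁₀(r/r_ref), then add intensities.
transformer: 68.6 − 20·log₁₀(42.9/4.8) = 68.6 − 19.02 = 49.58 dB.
blower: 85.6 − 20·log₁₀(47.9/4.8) = 85.6 − 19.98 = 65.62 dB.
ultrasonic cleaner: 82.3 − 20·log₁₀(52.0/4.8) = 82.3 − 20.70 = 61.60 dB.
Σ 10^(L/10) = 5.184e+06 → L_total = 10·log₁₀(5.184e+06) = 67.15 dB.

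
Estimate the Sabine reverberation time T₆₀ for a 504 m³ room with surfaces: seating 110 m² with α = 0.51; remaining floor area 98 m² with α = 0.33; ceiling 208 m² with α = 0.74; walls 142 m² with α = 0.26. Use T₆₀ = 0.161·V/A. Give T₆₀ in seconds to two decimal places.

0.29 s

Total absorption A = 110·0.51 + 98·0.33 + 208·0.74 + 142·0.26 = 279.28 m² sabins.
T₆₀ = 0.161 × 504 / 279.28 = 0.291 s.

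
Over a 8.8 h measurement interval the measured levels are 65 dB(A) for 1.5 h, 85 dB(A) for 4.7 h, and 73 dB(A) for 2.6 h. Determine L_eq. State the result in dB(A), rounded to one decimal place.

The energy average is taken in the linear domain: L_eq = 10·log₁₀[(Σ tᵢ·10^(Lᵢ/10))/T], T = 8.8 h.
Σ tᵢ·10^(Lᵢ/10) = 1.5·10^(65/10) + 4.7·10^(85/10) + 2.6·10^(73/10) = 1.543e+09.
L_eq = 10·log₁₀(1.543e+09/8.8) = 82.44 dB(A).

82.4 dB(A)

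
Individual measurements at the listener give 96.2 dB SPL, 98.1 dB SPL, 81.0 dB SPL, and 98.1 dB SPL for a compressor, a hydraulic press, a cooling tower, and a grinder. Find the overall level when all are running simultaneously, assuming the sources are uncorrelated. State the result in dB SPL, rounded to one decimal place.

102.4 dB SPL

Incoherent sources combine by intensity addition: L_total = 10·log₁₀(Σ 10^(L_i/10)).
Σ 10^(L/10) = 10^(96.2/10) + 10^(98.1/10) + 10^(81.0/10) + 10^(98.1/10) = 1.721e+10.
L_total = 10·log₁₀(1.721e+10) = 102.36 dB SPL.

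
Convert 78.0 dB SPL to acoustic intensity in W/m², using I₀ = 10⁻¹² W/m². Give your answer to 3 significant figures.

L = 10·log₁₀(I/I₀) ⇒ I = I₀·10^(L/10) = 10⁻¹² × 10^7.80.

6.31e-05 W/m²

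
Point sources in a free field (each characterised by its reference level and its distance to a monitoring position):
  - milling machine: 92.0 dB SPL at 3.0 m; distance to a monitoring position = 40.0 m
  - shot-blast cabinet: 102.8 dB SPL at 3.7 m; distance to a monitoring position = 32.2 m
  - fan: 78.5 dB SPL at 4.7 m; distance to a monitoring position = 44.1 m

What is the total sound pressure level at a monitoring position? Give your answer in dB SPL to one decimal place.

Propagate each source to the receiver with L = L_ref − 20·log₁₀(r/r_ref), then add intensities.
milling machine: 92.0 − 20·log₁₀(40.0/3.0) = 92.0 − 22.50 = 69.50 dB SPL.
shot-blast cabinet: 102.8 − 20·log₁₀(32.2/3.7) = 102.8 − 18.79 = 84.01 dB SPL.
fan: 78.5 − 20·log₁₀(44.1/4.7) = 78.5 − 19.45 = 59.05 dB SPL.
Σ 10^(L/10) = 2.613e+08 → L_total = 10·log₁₀(2.613e+08) = 84.17 dB SPL.

84.2 dB SPL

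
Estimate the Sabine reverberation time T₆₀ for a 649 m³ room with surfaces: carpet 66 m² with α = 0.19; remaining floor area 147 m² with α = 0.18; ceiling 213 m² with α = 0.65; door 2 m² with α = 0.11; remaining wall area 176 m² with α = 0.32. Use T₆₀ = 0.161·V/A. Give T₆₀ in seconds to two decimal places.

Summing Sᵢαᵢ: 66·0.19 + 147·0.18 + 213·0.65 + 2·0.11 + 176·0.32 = 233.99 m².
T₆₀ = 0.161·V/A = 0.161·649/233.99 = 0.447 s.

0.45 s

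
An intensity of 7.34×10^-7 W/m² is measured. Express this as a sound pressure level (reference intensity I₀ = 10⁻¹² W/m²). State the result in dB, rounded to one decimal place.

Dividing by I₀ shifts the exponent by 12: I/I₀ = 7.34×10^5.
L = 10·(0.8657 + 5) = 58.66 dB.

58.7 dB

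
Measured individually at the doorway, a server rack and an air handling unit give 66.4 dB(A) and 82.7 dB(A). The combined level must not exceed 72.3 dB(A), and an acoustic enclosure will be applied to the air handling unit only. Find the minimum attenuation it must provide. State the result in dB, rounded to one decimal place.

Fixed contribution from the other source: Σ 10^(L/10) = 10^(66.4/10) = 4.365e+06 (66.40 dB(A)).
To meet 72.3 dB(A) overall, the treated air handling unit may contribute at most 10^(72.3/10) − 4.365e+06 = 1.262e+07, i.e. 71.01 dB(A).
So the air handling unit must be reduced from 82.7 to 71.01 dB(A): IL = 11.69 dB.

11.7 dB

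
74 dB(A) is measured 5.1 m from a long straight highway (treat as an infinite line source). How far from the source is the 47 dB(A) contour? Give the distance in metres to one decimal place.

2556.1 m

For a line source L₁ − L₂ = 10·log₁₀(r₂/r₁), so r₂ = r₁·10^((L₁−L₂)/10).
r₂ = 5.1·10^((74−47)/10) = 5.1·10^(27.0/10) = 2556.05 m.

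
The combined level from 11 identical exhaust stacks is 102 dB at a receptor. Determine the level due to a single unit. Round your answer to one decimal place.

91.6 dB

For N identical incoherent sources L_total = L₁ + 10·log₁₀ N, so L₁ = 102 − 10·log₁₀(11) = 102 − 10.414.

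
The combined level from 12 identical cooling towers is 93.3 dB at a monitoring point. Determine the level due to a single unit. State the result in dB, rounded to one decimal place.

82.5 dB

Dividing the total intensity by 12 lowers the level by 10·log₁₀ 12 = 10.792 dB: L₁ = 93.3 − 10.792.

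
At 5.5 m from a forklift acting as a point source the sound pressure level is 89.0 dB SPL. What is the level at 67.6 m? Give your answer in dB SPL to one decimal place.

For a point source, L₂ = L₁ − 20·log₁₀(r₂/r₁).
L₂ = 89.0 − 20·log₁₀(67.6/5.5) = 89.0 − 21.792 = 67.21 dB SPL.

67.2 dB SPL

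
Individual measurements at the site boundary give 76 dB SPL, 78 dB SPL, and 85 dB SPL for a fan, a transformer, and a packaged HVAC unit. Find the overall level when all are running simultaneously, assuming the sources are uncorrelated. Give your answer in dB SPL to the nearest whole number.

86 dB SPL

For uncorrelated sources the intensities add, so convert each level to linear form, sum, and take 10·log₁₀ of the total.
Σ 10^(L/10) = 10^(76/10) + 10^(78/10) + 10^(85/10) = 4.191e+08.
L_total = 10·log₁₀(4.191e+08) = 86.22 dB SPL.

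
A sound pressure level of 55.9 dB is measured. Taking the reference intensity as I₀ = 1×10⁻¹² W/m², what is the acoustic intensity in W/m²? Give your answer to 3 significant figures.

3.89e-07 W/m²

L = 10·log₁₀(I/I₀) ⇒ I = I₀·10^(L/10) = 10⁻¹² × 10^5.59.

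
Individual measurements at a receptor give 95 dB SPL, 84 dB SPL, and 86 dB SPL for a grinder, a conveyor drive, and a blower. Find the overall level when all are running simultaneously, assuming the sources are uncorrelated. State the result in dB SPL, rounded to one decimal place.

95.8 dB SPL

For uncorrelated sources the intensities add, so convert each level to linear form, sum, and take 10·log₁₀ of the total.
Σ 10^(L/10) = 10^(95/10) + 10^(84/10) + 10^(86/10) = 3.812e+09.
L_total = 10·log₁₀(3.812e+09) = 95.81 dB SPL.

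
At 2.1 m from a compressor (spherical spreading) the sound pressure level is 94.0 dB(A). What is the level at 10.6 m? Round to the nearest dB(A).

Point-source attenuation: ΔL = 20·log₁₀(r₂/r₁) = 20·log₁₀(10.6/2.1) = 14.062 dB.
L₂ = 94.0 − 20·log₁₀(10.6/2.1) = 94.0 − 14.062 = 79.94 dB(A).

80 dB(A)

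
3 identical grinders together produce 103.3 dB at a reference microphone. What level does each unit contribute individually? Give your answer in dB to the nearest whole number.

99 dB

Dividing the total intensity by 3 lowers the level by 10·log₁₀ 3 = 4.771 dB: L₁ = 103.3 − 4.771.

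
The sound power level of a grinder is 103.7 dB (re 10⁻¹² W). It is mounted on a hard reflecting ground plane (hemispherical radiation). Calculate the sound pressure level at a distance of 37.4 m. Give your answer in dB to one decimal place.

64.3 dB

Free-field hemispherical radiation: L_p = L_w − 10·log₁₀(2π·r²), r = 37.4 m.
2π·r² = 8789 m², 10·log₁₀ of that is 39.439 dB.
L_p = 103.7 − 39.439 = 64.26 dB.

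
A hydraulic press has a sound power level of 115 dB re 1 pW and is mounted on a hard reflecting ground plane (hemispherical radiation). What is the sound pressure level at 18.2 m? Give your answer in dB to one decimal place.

The power spreads over a hemisphere of area 2π·r², so L_p = L_w − 10·log₁₀(2π·r²).
2π·r² = 2081 m², 10·log₁₀ of that is 33.183 dB.
L_p = 115 − 33.183 = 81.82 dB.

81.8 dB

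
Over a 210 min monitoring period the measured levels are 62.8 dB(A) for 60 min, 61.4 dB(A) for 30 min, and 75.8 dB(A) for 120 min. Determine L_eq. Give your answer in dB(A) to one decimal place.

73.5 dB(A)

L_eq = 10·log₁₀[(1/T)·Σ tᵢ·10^(Lᵢ/10)] with T = 210 min.
Σ tᵢ·10^(Lᵢ/10) = 60·10^(62.8/10) + 30·10^(61.4/10) + 120·10^(75.8/10) = 4.718e+09.
L_eq = 10·log₁₀(4.718e+09/210) = 73.52 dB(A).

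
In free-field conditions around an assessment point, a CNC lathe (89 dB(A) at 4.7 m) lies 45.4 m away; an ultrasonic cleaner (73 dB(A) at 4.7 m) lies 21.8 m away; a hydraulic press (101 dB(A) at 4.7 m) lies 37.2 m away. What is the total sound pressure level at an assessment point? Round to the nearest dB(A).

Propagate each source to the receiver with L = L_ref − 20·log₁₀(r/r_ref), then add intensities.
CNC lathe: 89 − 20·log₁₀(45.4/4.7) = 89 − 19.70 = 69.30 dB(A).
ultrasonic cleaner: 73 − 20·log₁₀(21.8/4.7) = 73 − 13.33 = 59.67 dB(A).
hydraulic press: 101 − 20·log₁₀(37.2/4.7) = 101 − 17.97 = 83.03 dB(A).
Σ 10^(L/10) = 2.104e+08 → L_total = 10·log₁₀(2.104e+08) = 83.23 dB(A).

83 dB(A)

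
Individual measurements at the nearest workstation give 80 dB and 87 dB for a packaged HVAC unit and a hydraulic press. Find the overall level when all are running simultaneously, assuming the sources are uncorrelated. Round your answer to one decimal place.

87.8 dB

For uncorrelated sources the intensities add, so convert each level to linear form, sum, and take 10·log₁₀ of the total.
Σ 10^(L/10) = 10^(80/10) + 10^(87/10) = 6.012e+08.
L_total = 10·log₁₀(6.012e+08) = 87.79 dB.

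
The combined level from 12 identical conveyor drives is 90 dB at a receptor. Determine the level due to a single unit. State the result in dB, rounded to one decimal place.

For N identical incoherent sources L_total = L₁ + 10·log₁₀ N, so L₁ = 90 − 10·log₁₀(12) = 90 − 10.792.

79.2 dB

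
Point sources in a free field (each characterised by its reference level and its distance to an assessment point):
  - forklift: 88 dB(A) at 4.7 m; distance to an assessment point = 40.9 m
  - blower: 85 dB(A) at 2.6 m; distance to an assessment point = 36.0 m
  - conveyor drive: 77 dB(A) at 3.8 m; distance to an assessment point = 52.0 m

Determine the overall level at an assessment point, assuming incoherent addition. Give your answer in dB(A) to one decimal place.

Propagate each source to the receiver with L = L_ref − 20·log₁₀(r/r_ref), then add intensities.
forklift: 88 − 20·log₁₀(40.9/4.7) = 88 − 18.79 = 69.21 dB(A).
blower: 85 − 20·log₁₀(36.0/2.6) = 85 − 22.83 = 62.17 dB(A).
conveyor drive: 77 − 20·log₁₀(52.0/3.8) = 77 − 22.72 = 54.28 dB(A).
Σ 10^(L/10) = 1.025e+07 → L_total = 10·log₁₀(1.025e+07) = 70.11 dB(A).

70.1 dB(A)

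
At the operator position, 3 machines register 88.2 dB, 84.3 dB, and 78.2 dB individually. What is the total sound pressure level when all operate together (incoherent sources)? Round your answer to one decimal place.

90.0 dB

For uncorrelated sources the intensities add, so convert each level to linear form, sum, and take 10·log₁₀ of the total.
Σ 10^(L/10) = 10^(88.2/10) + 10^(84.3/10) + 10^(78.2/10) = 9.959e+08.
L_total = 10·log₁₀(9.959e+08) = 89.98 dB.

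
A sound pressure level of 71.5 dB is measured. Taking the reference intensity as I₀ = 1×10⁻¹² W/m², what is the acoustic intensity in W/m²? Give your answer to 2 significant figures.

1.4e-05 W/m²

I/I₀ = 10^(71.5/10) = 1.413e+07, so I = 1.413e+07 × 10⁻¹² W/m².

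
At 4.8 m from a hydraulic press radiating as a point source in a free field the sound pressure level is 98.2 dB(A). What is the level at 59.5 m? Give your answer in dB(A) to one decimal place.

76.3 dB(A)

Spherical spreading from a point source gives a 20·log₁₀(r₂/r₁) drop.
L₂ = 98.2 − 20·log₁₀(59.5/4.8) = 98.2 − 21.866 = 76.33 dB(A).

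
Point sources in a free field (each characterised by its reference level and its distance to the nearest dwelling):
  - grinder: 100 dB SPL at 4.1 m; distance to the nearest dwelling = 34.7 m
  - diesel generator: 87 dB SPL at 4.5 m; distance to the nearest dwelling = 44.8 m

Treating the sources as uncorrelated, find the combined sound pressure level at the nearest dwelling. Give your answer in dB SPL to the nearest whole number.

Apply inverse-square spreading to bring every level to the receiver, then sum 10^(L/10).
grinder: 100 − 20·log₁₀(34.7/4.1) = 100 − 18.55 = 81.45 dB SPL.
diesel generator: 87 − 20·log₁₀(44.8/4.5) = 87 − 19.96 = 67.04 dB SPL.
Σ 10^(L/10) = 1.447e+08 → L_total = 10·log₁₀(1.447e+08) = 81.60 dB SPL.

82 dB SPL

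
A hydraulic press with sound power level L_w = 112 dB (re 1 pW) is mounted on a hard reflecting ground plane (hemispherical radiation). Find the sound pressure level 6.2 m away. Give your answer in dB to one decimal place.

Free-field hemispherical radiation: L_p = L_w − 10·log₁₀(2π·r²), r = 6.2 m.
2π·r² = 241.5 m², 10·log₁₀ of that is 23.830 dB.
L_p = 112 − 23.830 = 88.17 dB.

88.2 dB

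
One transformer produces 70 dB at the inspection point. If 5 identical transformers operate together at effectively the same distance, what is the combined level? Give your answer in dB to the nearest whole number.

77 dB

With 5 equal, uncorrelated contributions the intensity is 5× that of one unit, giving a rise of 10·log₁₀ 5.
L_total = 70 + 10·log₁₀(5) = 70 + 6.990 = 76.99 dB.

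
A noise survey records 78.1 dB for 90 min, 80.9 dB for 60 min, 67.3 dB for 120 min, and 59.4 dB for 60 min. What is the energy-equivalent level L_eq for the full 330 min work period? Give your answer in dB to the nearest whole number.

76 dB

Weight each interval's intensity by its duration and average over T = 330 min:
Σ tᵢ·10^(Lᵢ/10) = 90·10^(78.1/10) + 60·10^(80.9/10) + 120·10^(67.3/10) + 60·10^(59.4/10) = 1.389e+10.
L_eq = 10·log₁₀(1.389e+10/330) = 76.24 dB.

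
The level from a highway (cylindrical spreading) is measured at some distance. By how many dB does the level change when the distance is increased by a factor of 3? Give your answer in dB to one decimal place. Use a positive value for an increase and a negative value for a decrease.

A line source loses 3 dB per doubling of distance; generally ΔL = −10·log₁₀(r₂/r₁).
ΔL = −10·log₁₀(3) = -4.77 dB.

-4.8 dB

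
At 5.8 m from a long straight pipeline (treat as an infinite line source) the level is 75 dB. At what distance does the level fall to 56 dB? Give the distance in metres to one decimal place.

460.7 m

Line-source spreading drops the level by 10·log₁₀(r₂/r₁); inverting, r₂/r₁ = 10^(ΔL/10).
r₂ = 5.8·10^((75−56)/10) = 5.8·10^(19.0/10) = 460.71 m.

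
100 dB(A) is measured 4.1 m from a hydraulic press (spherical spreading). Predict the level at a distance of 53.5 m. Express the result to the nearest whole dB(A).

78 dB(A)

Point-source attenuation: ΔL = 20·log₁₀(r₂/r₁) = 20·log₁₀(53.5/4.1) = 22.311 dB.
L₂ = 100 − 20·log₁₀(53.5/4.1) = 100 − 22.311 = 77.69 dB(A).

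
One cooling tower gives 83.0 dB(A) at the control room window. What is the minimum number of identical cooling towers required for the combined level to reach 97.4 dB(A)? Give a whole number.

28

Need L₁ + 10·log₁₀ N ≥ 97.4, i.e. log₁₀ N ≥ 1.44.
N ≥ 10^(14.4/10) = 27.542, so N = 28.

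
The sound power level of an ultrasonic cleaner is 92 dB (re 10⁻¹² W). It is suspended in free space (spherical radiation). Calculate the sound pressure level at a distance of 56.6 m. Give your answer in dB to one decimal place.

46.0 dB

L_p = L_w − 10·log₁₀(4π·r²) with r = 56.6 m.
4π·r² = 4.026e+04 m², 10·log₁₀ of that is 46.048 dB.
L_p = 92 − 46.048 = 45.95 dB.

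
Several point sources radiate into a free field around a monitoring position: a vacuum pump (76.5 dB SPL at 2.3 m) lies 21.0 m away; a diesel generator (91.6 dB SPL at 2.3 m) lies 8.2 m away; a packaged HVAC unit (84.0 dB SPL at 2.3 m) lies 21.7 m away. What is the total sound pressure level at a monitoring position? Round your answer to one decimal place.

80.7 dB SPL

Propagate each source to the receiver with L = L_ref − 20·log₁₀(r/r_ref), then add intensities.
vacuum pump: 76.5 − 20·log₁₀(21.0/2.3) = 76.5 − 19.21 = 57.29 dB SPL.
diesel generator: 91.6 − 20·log₁₀(8.2/2.3) = 91.6 − 11.04 = 80.56 dB SPL.
packaged HVAC unit: 84.0 − 20·log₁₀(21.7/2.3) = 84.0 − 19.49 = 64.51 dB SPL.
Σ 10^(L/10) = 1.171e+08 → L_total = 10·log₁₀(1.171e+08) = 80.68 dB SPL.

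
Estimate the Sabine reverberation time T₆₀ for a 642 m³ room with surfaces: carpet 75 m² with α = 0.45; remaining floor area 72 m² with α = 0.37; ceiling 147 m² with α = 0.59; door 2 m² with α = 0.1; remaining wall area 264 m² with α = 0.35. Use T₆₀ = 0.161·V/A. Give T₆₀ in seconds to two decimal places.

0.43 s

Total absorption A = 75·0.45 + 72·0.37 + 147·0.59 + 2·0.1 + 264·0.35 = 239.72 m² sabins.
T₆₀ = 0.161 × 642 / 239.72 = 0.431 s.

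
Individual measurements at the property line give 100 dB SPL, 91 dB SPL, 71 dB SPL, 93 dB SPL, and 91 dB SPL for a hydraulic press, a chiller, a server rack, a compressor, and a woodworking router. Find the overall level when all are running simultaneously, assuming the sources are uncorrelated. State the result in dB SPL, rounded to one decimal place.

For uncorrelated sources the intensities add, so convert each level to linear form, sum, and take 10·log₁₀ of the total.
Σ 10^(L/10) = 10^(100/10) + 10^(91/10) + 10^(71/10) + 10^(93/10) + 10^(91/10) = 1.453e+10.
L_total = 10·log₁₀(1.453e+10) = 101.62 dB SPL.

101.6 dB SPL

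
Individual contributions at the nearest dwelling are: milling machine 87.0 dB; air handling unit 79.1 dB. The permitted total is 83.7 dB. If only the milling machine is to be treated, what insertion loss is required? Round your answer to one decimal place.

5.1 dB

The untreated sources together contribute 10^(79.1/10) = 8.128e+07, i.e. 79.10 dB.
To meet 83.7 dB overall, the treated milling machine may contribute at most 10^(83.7/10) − 8.128e+07 = 1.531e+08, i.e. 81.85 dB.
Required insertion loss = 87.0 − 81.85 = 5.15 dB.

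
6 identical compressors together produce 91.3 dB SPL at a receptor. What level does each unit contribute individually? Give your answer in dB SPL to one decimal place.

83.5 dB SPL

For N identical incoherent sources L_total = L₁ + 10·log₁₀ N, so L₁ = 91.3 − 10·log₁₀(6) = 91.3 − 7.782.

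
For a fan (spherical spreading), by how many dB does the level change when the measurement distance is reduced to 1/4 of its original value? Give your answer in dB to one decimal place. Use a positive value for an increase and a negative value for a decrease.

Point-source spreading: ΔL = −20·log₁₀(r₂/r₁).
ΔL = −20·log₁₀(0.25) = +12.04 dB.

+12.0 dB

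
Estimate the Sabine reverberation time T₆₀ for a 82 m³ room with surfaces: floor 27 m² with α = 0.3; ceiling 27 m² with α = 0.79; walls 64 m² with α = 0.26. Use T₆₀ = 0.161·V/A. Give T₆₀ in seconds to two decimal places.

Total absorption A = 27·0.3 + 27·0.79 + 64·0.26 = 46.07 m² sabins.
T₆₀ = 0.161 × 82 / 46.07 = 0.287 s.

0.29 s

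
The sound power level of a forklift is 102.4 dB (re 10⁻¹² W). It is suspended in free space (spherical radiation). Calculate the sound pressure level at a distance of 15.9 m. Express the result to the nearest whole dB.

The power spreads over a sphere of area 4π·r², so L_p = L_w − 10·log₁₀(4π·r²).
4π·r² = 3177 m², 10·log₁₀ of that is 35.020 dB.
L_p = 102.4 − 35.020 = 67.38 dB.

67 dB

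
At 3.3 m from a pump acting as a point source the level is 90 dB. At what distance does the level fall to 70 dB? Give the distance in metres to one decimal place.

33.0 m

Point-source spreading drops the level by 20·log₁₀(r₂/r₁); inverting, r₂/r₁ = 10^(ΔL/20).
r₂ = 3.3·10^((90−70)/20) = 3.3·10^(20.0/20) = 33.00 m.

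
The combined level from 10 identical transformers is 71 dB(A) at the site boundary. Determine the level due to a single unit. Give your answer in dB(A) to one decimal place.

61.0 dB(A)

10 equal contributions raise the level by 10·log₁₀ 10 = 10.000 dB, so each unit alone gives 71 − 10.000.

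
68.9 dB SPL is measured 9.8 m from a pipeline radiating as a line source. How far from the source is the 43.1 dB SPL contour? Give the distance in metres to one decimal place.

3725.9 m

Line-source spreading drops the level by 10·log₁₀(r₂/r₁); inverting, r₂/r₁ = 10^(ΔL/10).
r₂ = 9.8·10^((68.9−43.1)/10) = 9.8·10^(25.8/10) = 3725.86 m.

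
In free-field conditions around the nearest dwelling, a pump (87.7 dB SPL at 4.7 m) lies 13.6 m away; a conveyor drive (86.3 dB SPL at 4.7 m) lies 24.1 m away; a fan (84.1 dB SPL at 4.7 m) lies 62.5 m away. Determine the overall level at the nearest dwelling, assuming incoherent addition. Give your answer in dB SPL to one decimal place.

79.4 dB SPL

Propagate each source to the receiver with L = L_ref − 20·log₁₀(r/r_ref), then add intensities.
pump: 87.7 − 20·log₁₀(13.6/4.7) = 87.7 − 9.23 = 78.47 dB SPL.
conveyor drive: 86.3 − 20·log₁₀(24.1/4.7) = 86.3 − 14.20 = 72.10 dB SPL.
fan: 84.1 − 20·log₁₀(62.5/4.7) = 84.1 − 22.48 = 61.62 dB SPL.
Σ 10^(L/10) = 8.800e+07 → L_total = 10·log₁₀(8.800e+07) = 79.45 dB SPL.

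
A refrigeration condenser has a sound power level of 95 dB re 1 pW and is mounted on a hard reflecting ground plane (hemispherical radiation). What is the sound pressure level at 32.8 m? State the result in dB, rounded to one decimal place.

56.7 dB

Free-field hemispherical radiation: L_p = L_w − 10·log₁₀(2π·r²), r = 32.8 m.
2π·r² = 6760 m², 10·log₁₀ of that is 38.299 dB.
L_p = 95 − 38.299 = 56.70 dB.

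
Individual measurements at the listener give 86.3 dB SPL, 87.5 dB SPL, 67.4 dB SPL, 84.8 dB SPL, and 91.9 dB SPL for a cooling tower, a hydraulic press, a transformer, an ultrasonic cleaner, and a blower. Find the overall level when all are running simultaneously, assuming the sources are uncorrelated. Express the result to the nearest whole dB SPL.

Incoherent sources combine by intensity addition: L_total = 10·log₁₀(Σ 10^(L_i/10)).
Σ 10^(L/10) = 10^(86.3/10) + 10^(87.5/10) + 10^(67.4/10) + 10^(84.8/10) + 10^(91.9/10) = 2.845e+09.
L_total = 10·log₁₀(2.845e+09) = 94.54 dB SPL.

95 dB SPL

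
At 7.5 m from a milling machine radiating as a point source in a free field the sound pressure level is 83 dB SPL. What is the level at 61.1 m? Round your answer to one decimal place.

64.8 dB SPL

Spherical spreading from a point source gives a 20·log₁₀(r₂/r₁) drop.
L₂ = 83 − 20·log₁₀(61.1/7.5) = 83 − 18.220 = 64.78 dB SPL.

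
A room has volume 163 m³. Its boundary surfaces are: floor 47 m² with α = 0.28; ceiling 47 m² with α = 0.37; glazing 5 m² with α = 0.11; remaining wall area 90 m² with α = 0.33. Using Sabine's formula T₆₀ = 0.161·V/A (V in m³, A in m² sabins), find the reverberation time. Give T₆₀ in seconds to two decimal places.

0.43 s

Summing Sᵢαᵢ: 47·0.28 + 47·0.37 + 5·0.11 + 90·0.33 = 60.80 m².
T₆₀ = 0.161 × 163 / 60.80 = 0.432 s.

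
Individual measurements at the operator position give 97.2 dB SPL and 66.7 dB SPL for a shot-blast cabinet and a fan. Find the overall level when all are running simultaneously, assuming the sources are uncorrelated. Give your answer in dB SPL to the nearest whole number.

Incoherent sources combine by intensity addition: L_total = 10·log₁₀(Σ 10^(L_i/10)).
Σ 10^(L/10) = 10^(97.2/10) + 10^(66.7/10) = 5.253e+09.
L_total = 10·log₁₀(5.253e+09) = 97.20 dB SPL.

97 dB SPL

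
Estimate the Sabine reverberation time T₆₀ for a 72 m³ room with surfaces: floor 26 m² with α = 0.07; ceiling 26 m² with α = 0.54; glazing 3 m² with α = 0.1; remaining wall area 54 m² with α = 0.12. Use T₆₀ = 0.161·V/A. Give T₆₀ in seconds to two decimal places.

0.51 s

A = Σ Sᵢαᵢ = 26·0.07 + 26·0.54 + 3·0.1 + 54·0.12 = 22.64 m².
T₆₀ = 0.161·V/A = 0.161·72/22.64 = 0.512 s.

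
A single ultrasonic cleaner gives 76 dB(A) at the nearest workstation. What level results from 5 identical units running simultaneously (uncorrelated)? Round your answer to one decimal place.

N identical incoherent sources raise the level by 10·log₁₀ N.
L_total = 76 + 10·log₁₀(5) = 76 + 6.990 = 82.99 dB(A).

83.0 dB(A)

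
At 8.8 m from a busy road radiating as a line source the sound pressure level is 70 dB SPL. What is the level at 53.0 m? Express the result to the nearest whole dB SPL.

62 dB SPL

Line-source attenuation: ΔL = 10·log₁₀(r₂/r₁) = 10·log₁₀(53.0/8.8) = 7.798 dB.
L₂ = 70 − 10·log₁₀(53.0/8.8) = 70 − 7.798 = 62.20 dB SPL.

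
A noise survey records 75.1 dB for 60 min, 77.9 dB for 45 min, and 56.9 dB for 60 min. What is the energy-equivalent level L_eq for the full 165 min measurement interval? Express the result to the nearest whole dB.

75 dB

The energy average is taken in the linear domain: L_eq = 10·log₁₀[(Σ tᵢ·10^(Lᵢ/10))/T], T = 165 min.
Σ tᵢ·10^(Lᵢ/10) = 60·10^(75.1/10) + 45·10^(77.9/10) + 60·10^(56.9/10) = 4.746e+09.
L_eq = 10·log₁₀(4.746e+09/165) = 74.59 dB.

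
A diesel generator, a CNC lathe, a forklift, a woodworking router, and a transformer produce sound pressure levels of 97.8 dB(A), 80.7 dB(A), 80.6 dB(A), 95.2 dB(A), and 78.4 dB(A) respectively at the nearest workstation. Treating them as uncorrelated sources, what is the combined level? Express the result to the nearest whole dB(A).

100 dB(A)

Incoherent sources combine by intensity addition: L_total = 10·log₁₀(Σ 10^(L_i/10)).
Σ 10^(L/10) = 10^(97.8/10) + 10^(80.7/10) + 10^(80.6/10) + 10^(95.2/10) + 10^(78.4/10) = 9.638e+09.
L_total = 10·log₁₀(9.638e+09) = 99.84 dB(A).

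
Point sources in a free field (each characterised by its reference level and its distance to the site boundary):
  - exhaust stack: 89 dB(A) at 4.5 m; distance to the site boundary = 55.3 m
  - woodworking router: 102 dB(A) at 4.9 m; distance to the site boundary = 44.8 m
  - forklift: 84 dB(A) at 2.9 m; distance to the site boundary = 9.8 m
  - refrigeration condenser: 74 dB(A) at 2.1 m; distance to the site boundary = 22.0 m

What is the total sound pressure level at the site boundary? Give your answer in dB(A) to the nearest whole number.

83 dB(A)

Apply inverse-square spreading to bring every level to the receiver, then sum 10^(L/10).
exhaust stack: 89 − 20·log₁₀(55.3/4.5) = 89 − 21.79 = 67.21 dB(A).
woodworking router: 102 − 20·log₁₀(44.8/4.9) = 102 − 19.22 = 82.78 dB(A).
forklift: 84 − 20·log₁₀(9.8/2.9) = 84 − 10.58 = 73.42 dB(A).
refrigeration condenser: 74 − 20·log₁₀(22.0/2.1) = 74 − 20.40 = 53.60 dB(A).
Σ 10^(L/10) = 2.171e+08 → L_total = 10·log₁₀(2.171e+08) = 83.37 dB(A).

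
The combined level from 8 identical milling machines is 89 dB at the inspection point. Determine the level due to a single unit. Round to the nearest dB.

80 dB

8 equal contributions raise the level by 10·log₁₀ 8 = 9.031 dB, so each unit alone gives 89 − 9.031.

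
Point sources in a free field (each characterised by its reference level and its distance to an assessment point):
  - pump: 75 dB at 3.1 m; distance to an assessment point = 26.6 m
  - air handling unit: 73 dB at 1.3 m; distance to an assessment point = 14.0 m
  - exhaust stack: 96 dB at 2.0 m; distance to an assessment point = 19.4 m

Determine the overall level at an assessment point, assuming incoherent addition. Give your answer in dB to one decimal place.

76.3 dB

First find each source's level at the receiver (point-source: −20·log₁₀(r/r_ref)), then combine on an intensity basis.
pump: 75 − 20·log₁₀(26.6/3.1) = 75 − 18.67 = 56.33 dB.
air handling unit: 73 − 20·log₁₀(14.0/1.3) = 73 − 20.64 = 52.36 dB.
exhaust stack: 96 − 20·log₁₀(19.4/2.0) = 96 − 19.74 = 76.26 dB.
Σ 10^(L/10) = 4.291e+07 → L_total = 10·log₁₀(4.291e+07) = 76.33 dB.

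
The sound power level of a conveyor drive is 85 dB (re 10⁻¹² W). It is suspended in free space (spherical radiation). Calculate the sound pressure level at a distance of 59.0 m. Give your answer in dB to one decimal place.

38.6 dB

L_p = L_w − 10·log₁₀(4π·r²) with r = 59.0 m.
4π·r² = 4.374e+04 m², 10·log₁₀ of that is 46.409 dB.
L_p = 85 − 46.409 = 38.59 dB.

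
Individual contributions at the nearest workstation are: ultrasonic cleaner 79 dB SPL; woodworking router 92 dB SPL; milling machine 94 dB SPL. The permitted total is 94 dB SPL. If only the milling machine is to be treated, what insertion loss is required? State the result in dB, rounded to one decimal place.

4.7 dB

The untreated sources together contribute 10^(79/10) + 10^(92/10) = 1.664e+09, i.e. 92.21 dB SPL.
To meet 94 dB SPL overall, the treated milling machine may contribute at most 10^(94/10) − 1.664e+09 = 8.476e+08, i.e. 89.28 dB SPL.
Required insertion loss = 94 − 89.28 = 4.72 dB.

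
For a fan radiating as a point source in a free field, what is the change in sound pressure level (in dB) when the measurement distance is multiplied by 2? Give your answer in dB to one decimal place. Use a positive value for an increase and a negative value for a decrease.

-6.0 dB

With spherical spreading the level changes by −20·log₁₀(r₂/r₁).
ΔL = −20·log₁₀(2) = -6.02 dB.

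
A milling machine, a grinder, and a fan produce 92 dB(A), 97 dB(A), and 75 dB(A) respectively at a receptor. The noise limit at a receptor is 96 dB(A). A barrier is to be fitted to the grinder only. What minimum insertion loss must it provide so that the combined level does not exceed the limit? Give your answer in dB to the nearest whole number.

3 dB

The untreated sources together contribute 10^(92/10) + 10^(75/10) = 1.617e+09, i.e. 92.09 dB(A).
To meet 96 dB(A) overall, the treated grinder may contribute at most 10^(96/10) − 1.617e+09 = 2.365e+09, i.e. 93.74 dB(A).
So the grinder must be reduced from 97 to 93.74 dB(A): IL = 3.26 dB.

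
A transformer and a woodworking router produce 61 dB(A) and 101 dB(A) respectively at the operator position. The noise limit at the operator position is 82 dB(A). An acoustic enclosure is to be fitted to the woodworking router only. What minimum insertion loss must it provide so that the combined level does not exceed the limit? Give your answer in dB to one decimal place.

19.0 dB

Fixed contribution from the other source: Σ 10^(L/10) = 10^(61/10) = 1.259e+06 (61.00 dB(A)).
To meet 82 dB(A) overall, the treated woodworking router may contribute at most 10^(82/10) − 1.259e+06 = 1.572e+08, i.e. 81.97 dB(A).
Required insertion loss = 101 − 81.97 = 19.03 dB.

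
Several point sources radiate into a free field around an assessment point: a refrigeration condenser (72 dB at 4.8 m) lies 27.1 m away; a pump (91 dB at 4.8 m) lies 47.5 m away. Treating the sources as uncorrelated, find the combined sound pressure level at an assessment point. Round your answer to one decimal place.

Propagate each source to the receiver with L = L_ref − 20·log₁₀(r/r_ref), then add intensities.
refrigeration condenser: 72 − 20·log₁₀(27.1/4.8) = 72 − 15.03 = 56.97 dB.
pump: 91 − 20·log₁₀(47.5/4.8) = 91 − 19.91 = 71.09 dB.
Σ 10^(L/10) = 1.335e+07 → L_total = 10·log₁₀(1.335e+07) = 71.26 dB.

71.3 dB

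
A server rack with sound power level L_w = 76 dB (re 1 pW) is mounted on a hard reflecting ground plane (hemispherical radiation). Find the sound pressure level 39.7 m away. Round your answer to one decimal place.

The power spreads over a hemisphere of area 2π·r², so L_p = L_w − 10·log₁₀(2π·r²).
2π·r² = 9903 m², 10·log₁₀ of that is 39.958 dB.
L_p = 76 − 39.958 = 36.04 dB.

36.0 dB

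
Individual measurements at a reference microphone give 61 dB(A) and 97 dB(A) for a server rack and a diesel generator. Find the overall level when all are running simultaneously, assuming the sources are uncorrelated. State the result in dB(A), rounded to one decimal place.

97.0 dB(A)

For uncorrelated sources the intensities add, so convert each level to linear form, sum, and take 10·log₁₀ of the total.
Σ 10^(L/10) = 10^(61/10) + 10^(97/10) = 5.013e+09.
L_total = 10·log₁₀(5.013e+09) = 97.00 dB(A).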